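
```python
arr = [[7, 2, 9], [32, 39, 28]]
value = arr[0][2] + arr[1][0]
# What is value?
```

Answer: 41

Derivation:
Trace (tracking value):
arr = [[7, 2, 9], [32, 39, 28]]  # -> arr = [[7, 2, 9], [32, 39, 28]]
value = arr[0][2] + arr[1][0]  # -> value = 41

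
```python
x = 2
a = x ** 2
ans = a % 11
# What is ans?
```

Answer: 4

Derivation:
Trace (tracking ans):
x = 2  # -> x = 2
a = x ** 2  # -> a = 4
ans = a % 11  # -> ans = 4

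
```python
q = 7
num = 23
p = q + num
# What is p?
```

Answer: 30

Derivation:
Trace (tracking p):
q = 7  # -> q = 7
num = 23  # -> num = 23
p = q + num  # -> p = 30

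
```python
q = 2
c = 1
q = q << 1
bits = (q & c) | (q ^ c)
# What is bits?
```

Trace (tracking bits):
q = 2  # -> q = 2
c = 1  # -> c = 1
q = q << 1  # -> q = 4
bits = q & c | q ^ c  # -> bits = 5

Answer: 5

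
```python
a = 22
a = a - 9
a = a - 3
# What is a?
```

Trace (tracking a):
a = 22  # -> a = 22
a = a - 9  # -> a = 13
a = a - 3  # -> a = 10

Answer: 10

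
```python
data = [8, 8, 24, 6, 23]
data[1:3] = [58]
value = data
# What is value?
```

Trace (tracking value):
data = [8, 8, 24, 6, 23]  # -> data = [8, 8, 24, 6, 23]
data[1:3] = [58]  # -> data = [8, 58, 6, 23]
value = data  # -> value = [8, 58, 6, 23]

Answer: [8, 58, 6, 23]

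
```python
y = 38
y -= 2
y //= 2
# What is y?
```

Answer: 18

Derivation:
Trace (tracking y):
y = 38  # -> y = 38
y -= 2  # -> y = 36
y //= 2  # -> y = 18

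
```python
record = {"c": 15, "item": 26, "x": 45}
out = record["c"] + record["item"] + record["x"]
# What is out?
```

Trace (tracking out):
record = {'c': 15, 'item': 26, 'x': 45}  # -> record = {'c': 15, 'item': 26, 'x': 45}
out = record['c'] + record['item'] + record['x']  # -> out = 86

Answer: 86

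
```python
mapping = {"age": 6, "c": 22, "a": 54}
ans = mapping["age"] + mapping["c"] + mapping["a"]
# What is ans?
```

Answer: 82

Derivation:
Trace (tracking ans):
mapping = {'age': 6, 'c': 22, 'a': 54}  # -> mapping = {'age': 6, 'c': 22, 'a': 54}
ans = mapping['age'] + mapping['c'] + mapping['a']  # -> ans = 82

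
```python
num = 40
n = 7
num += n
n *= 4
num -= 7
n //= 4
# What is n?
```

Answer: 7

Derivation:
Trace (tracking n):
num = 40  # -> num = 40
n = 7  # -> n = 7
num += n  # -> num = 47
n *= 4  # -> n = 28
num -= 7  # -> num = 40
n //= 4  # -> n = 7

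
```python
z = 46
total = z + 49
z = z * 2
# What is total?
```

Trace (tracking total):
z = 46  # -> z = 46
total = z + 49  # -> total = 95
z = z * 2  # -> z = 92

Answer: 95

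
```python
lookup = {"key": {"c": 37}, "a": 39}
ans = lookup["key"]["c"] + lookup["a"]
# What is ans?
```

Answer: 76

Derivation:
Trace (tracking ans):
lookup = {'key': {'c': 37}, 'a': 39}  # -> lookup = {'key': {'c': 37}, 'a': 39}
ans = lookup['key']['c'] + lookup['a']  # -> ans = 76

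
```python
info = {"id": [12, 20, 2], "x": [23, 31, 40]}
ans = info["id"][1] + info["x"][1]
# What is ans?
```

Trace (tracking ans):
info = {'id': [12, 20, 2], 'x': [23, 31, 40]}  # -> info = {'id': [12, 20, 2], 'x': [23, 31, 40]}
ans = info['id'][1] + info['x'][1]  # -> ans = 51

Answer: 51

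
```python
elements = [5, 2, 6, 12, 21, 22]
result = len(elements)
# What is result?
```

Trace (tracking result):
elements = [5, 2, 6, 12, 21, 22]  # -> elements = [5, 2, 6, 12, 21, 22]
result = len(elements)  # -> result = 6

Answer: 6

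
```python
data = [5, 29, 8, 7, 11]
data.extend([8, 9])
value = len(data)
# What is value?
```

Answer: 7

Derivation:
Trace (tracking value):
data = [5, 29, 8, 7, 11]  # -> data = [5, 29, 8, 7, 11]
data.extend([8, 9])  # -> data = [5, 29, 8, 7, 11, 8, 9]
value = len(data)  # -> value = 7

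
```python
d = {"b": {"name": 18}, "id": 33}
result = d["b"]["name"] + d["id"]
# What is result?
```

Trace (tracking result):
d = {'b': {'name': 18}, 'id': 33}  # -> d = {'b': {'name': 18}, 'id': 33}
result = d['b']['name'] + d['id']  # -> result = 51

Answer: 51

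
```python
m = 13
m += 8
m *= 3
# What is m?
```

Answer: 63

Derivation:
Trace (tracking m):
m = 13  # -> m = 13
m += 8  # -> m = 21
m *= 3  # -> m = 63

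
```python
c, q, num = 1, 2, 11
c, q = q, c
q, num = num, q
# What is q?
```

Answer: 11

Derivation:
Trace (tracking q):
c, q, num = (1, 2, 11)  # -> c = 1, q = 2, num = 11
c, q = (q, c)  # -> c = 2, q = 1
q, num = (num, q)  # -> q = 11, num = 1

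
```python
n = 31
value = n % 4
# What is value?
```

Trace (tracking value):
n = 31  # -> n = 31
value = n % 4  # -> value = 3

Answer: 3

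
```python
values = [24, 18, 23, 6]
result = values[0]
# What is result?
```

Answer: 24

Derivation:
Trace (tracking result):
values = [24, 18, 23, 6]  # -> values = [24, 18, 23, 6]
result = values[0]  # -> result = 24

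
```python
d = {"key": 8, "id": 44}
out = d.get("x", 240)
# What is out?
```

Answer: 240

Derivation:
Trace (tracking out):
d = {'key': 8, 'id': 44}  # -> d = {'key': 8, 'id': 44}
out = d.get('x', 240)  # -> out = 240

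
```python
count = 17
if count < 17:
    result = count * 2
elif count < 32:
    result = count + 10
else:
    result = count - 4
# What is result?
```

Answer: 27

Derivation:
Trace (tracking result):
count = 17  # -> count = 17
if count < 17:  # condition is False
elif count < 32:  # condition is True
    result = count + 10  # -> result = 27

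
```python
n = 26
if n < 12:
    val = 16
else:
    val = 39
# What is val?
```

Answer: 39

Derivation:
Trace (tracking val):
n = 26  # -> n = 26
if n < 12:  # condition is False
else:
    val = 39  # -> val = 39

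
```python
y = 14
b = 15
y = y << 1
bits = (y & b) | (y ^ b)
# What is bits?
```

Answer: 31

Derivation:
Trace (tracking bits):
y = 14  # -> y = 14
b = 15  # -> b = 15
y = y << 1  # -> y = 28
bits = y & b | y ^ b  # -> bits = 31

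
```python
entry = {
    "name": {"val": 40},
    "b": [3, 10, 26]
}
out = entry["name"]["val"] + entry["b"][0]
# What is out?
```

Answer: 43

Derivation:
Trace (tracking out):
entry = {'name': {'val': 40}, 'b': [3, 10, 26]}  # -> entry = {'name': {'val': 40}, 'b': [3, 10, 26]}
out = entry['name']['val'] + entry['b'][0]  # -> out = 43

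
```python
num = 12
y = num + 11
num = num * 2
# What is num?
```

Answer: 24

Derivation:
Trace (tracking num):
num = 12  # -> num = 12
y = num + 11  # -> y = 23
num = num * 2  # -> num = 24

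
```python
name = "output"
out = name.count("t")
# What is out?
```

Trace (tracking out):
name = 'output'  # -> name = 'output'
out = name.count('t')  # -> out = 2

Answer: 2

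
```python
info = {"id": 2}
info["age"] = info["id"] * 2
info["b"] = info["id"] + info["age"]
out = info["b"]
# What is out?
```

Trace (tracking out):
info = {'id': 2}  # -> info = {'id': 2}
info['age'] = info['id'] * 2  # -> info = {'id': 2, 'age': 4}
info['b'] = info['id'] + info['age']  # -> info = {'id': 2, 'age': 4, 'b': 6}
out = info['b']  # -> out = 6

Answer: 6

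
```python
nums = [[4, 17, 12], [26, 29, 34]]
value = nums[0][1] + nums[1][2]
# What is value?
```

Answer: 51

Derivation:
Trace (tracking value):
nums = [[4, 17, 12], [26, 29, 34]]  # -> nums = [[4, 17, 12], [26, 29, 34]]
value = nums[0][1] + nums[1][2]  # -> value = 51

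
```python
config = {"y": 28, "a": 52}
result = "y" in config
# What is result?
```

Trace (tracking result):
config = {'y': 28, 'a': 52}  # -> config = {'y': 28, 'a': 52}
result = 'y' in config  # -> result = True

Answer: True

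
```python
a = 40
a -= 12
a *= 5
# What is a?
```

Answer: 140

Derivation:
Trace (tracking a):
a = 40  # -> a = 40
a -= 12  # -> a = 28
a *= 5  # -> a = 140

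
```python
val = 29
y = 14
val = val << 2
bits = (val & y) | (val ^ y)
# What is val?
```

Answer: 116

Derivation:
Trace (tracking val):
val = 29  # -> val = 29
y = 14  # -> y = 14
val = val << 2  # -> val = 116
bits = val & y | val ^ y  # -> bits = 126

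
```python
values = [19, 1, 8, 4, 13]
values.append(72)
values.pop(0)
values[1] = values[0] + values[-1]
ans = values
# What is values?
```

Trace (tracking values):
values = [19, 1, 8, 4, 13]  # -> values = [19, 1, 8, 4, 13]
values.append(72)  # -> values = [19, 1, 8, 4, 13, 72]
values.pop(0)  # -> values = [1, 8, 4, 13, 72]
values[1] = values[0] + values[-1]  # -> values = [1, 73, 4, 13, 72]
ans = values  # -> ans = [1, 73, 4, 13, 72]

Answer: [1, 73, 4, 13, 72]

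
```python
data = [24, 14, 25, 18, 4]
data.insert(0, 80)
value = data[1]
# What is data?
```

Answer: [80, 24, 14, 25, 18, 4]

Derivation:
Trace (tracking data):
data = [24, 14, 25, 18, 4]  # -> data = [24, 14, 25, 18, 4]
data.insert(0, 80)  # -> data = [80, 24, 14, 25, 18, 4]
value = data[1]  # -> value = 24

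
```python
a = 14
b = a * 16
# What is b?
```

Answer: 224

Derivation:
Trace (tracking b):
a = 14  # -> a = 14
b = a * 16  # -> b = 224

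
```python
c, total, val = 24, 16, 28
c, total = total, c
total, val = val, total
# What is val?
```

Trace (tracking val):
c, total, val = (24, 16, 28)  # -> c = 24, total = 16, val = 28
c, total = (total, c)  # -> c = 16, total = 24
total, val = (val, total)  # -> total = 28, val = 24

Answer: 24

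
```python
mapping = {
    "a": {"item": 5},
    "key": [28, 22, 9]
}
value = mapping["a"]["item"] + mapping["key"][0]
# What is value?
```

Answer: 33

Derivation:
Trace (tracking value):
mapping = {'a': {'item': 5}, 'key': [28, 22, 9]}  # -> mapping = {'a': {'item': 5}, 'key': [28, 22, 9]}
value = mapping['a']['item'] + mapping['key'][0]  # -> value = 33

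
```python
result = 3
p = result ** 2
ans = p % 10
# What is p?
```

Answer: 9

Derivation:
Trace (tracking p):
result = 3  # -> result = 3
p = result ** 2  # -> p = 9
ans = p % 10  # -> ans = 9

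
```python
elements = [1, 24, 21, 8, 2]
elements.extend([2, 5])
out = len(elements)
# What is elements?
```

Trace (tracking elements):
elements = [1, 24, 21, 8, 2]  # -> elements = [1, 24, 21, 8, 2]
elements.extend([2, 5])  # -> elements = [1, 24, 21, 8, 2, 2, 5]
out = len(elements)  # -> out = 7

Answer: [1, 24, 21, 8, 2, 2, 5]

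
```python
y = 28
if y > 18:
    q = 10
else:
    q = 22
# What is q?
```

Answer: 10

Derivation:
Trace (tracking q):
y = 28  # -> y = 28
if y > 18:  # condition is True
    q = 10  # -> q = 10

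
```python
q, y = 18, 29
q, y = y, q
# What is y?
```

Trace (tracking y):
q, y = (18, 29)  # -> q = 18, y = 29
q, y = (y, q)  # -> q = 29, y = 18

Answer: 18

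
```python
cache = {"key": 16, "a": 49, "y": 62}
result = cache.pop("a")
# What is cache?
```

Answer: {'key': 16, 'y': 62}

Derivation:
Trace (tracking cache):
cache = {'key': 16, 'a': 49, 'y': 62}  # -> cache = {'key': 16, 'a': 49, 'y': 62}
result = cache.pop('a')  # -> result = 49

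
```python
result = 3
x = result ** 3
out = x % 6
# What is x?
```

Trace (tracking x):
result = 3  # -> result = 3
x = result ** 3  # -> x = 27
out = x % 6  # -> out = 3

Answer: 27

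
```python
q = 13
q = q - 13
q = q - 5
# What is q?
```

Trace (tracking q):
q = 13  # -> q = 13
q = q - 13  # -> q = 0
q = q - 5  # -> q = -5

Answer: -5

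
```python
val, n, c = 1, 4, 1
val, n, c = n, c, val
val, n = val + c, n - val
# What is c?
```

Trace (tracking c):
val, n, c = (1, 4, 1)  # -> val = 1, n = 4, c = 1
val, n, c = (n, c, val)  # -> val = 4, n = 1, c = 1
val, n = (val + c, n - val)  # -> val = 5, n = -3

Answer: 1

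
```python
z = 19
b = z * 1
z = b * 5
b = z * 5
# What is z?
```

Answer: 95

Derivation:
Trace (tracking z):
z = 19  # -> z = 19
b = z * 1  # -> b = 19
z = b * 5  # -> z = 95
b = z * 5  # -> b = 475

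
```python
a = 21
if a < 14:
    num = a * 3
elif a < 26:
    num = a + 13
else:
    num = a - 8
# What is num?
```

Answer: 34

Derivation:
Trace (tracking num):
a = 21  # -> a = 21
if a < 14:  # condition is False
elif a < 26:  # condition is True
    num = a + 13  # -> num = 34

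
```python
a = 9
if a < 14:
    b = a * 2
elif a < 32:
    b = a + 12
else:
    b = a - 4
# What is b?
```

Trace (tracking b):
a = 9  # -> a = 9
if a < 14:  # condition is True
    b = a * 2  # -> b = 18

Answer: 18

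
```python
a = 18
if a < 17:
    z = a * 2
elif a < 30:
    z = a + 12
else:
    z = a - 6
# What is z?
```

Trace (tracking z):
a = 18  # -> a = 18
if a < 17:  # condition is False
elif a < 30:  # condition is True
    z = a + 12  # -> z = 30

Answer: 30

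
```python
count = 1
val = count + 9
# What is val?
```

Answer: 10

Derivation:
Trace (tracking val):
count = 1  # -> count = 1
val = count + 9  # -> val = 10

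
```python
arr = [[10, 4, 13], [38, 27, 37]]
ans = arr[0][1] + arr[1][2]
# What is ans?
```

Trace (tracking ans):
arr = [[10, 4, 13], [38, 27, 37]]  # -> arr = [[10, 4, 13], [38, 27, 37]]
ans = arr[0][1] + arr[1][2]  # -> ans = 41

Answer: 41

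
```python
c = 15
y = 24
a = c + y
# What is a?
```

Answer: 39

Derivation:
Trace (tracking a):
c = 15  # -> c = 15
y = 24  # -> y = 24
a = c + y  # -> a = 39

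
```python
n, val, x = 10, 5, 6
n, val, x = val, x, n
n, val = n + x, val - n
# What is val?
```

Trace (tracking val):
n, val, x = (10, 5, 6)  # -> n = 10, val = 5, x = 6
n, val, x = (val, x, n)  # -> n = 5, val = 6, x = 10
n, val = (n + x, val - n)  # -> n = 15, val = 1

Answer: 1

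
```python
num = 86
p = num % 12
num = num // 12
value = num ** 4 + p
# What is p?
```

Answer: 2

Derivation:
Trace (tracking p):
num = 86  # -> num = 86
p = num % 12  # -> p = 2
num = num // 12  # -> num = 7
value = num ** 4 + p  # -> value = 2403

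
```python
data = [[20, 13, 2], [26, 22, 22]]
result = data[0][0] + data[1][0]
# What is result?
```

Answer: 46

Derivation:
Trace (tracking result):
data = [[20, 13, 2], [26, 22, 22]]  # -> data = [[20, 13, 2], [26, 22, 22]]
result = data[0][0] + data[1][0]  # -> result = 46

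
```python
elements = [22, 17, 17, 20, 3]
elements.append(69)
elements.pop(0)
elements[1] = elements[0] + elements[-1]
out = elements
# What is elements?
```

Trace (tracking elements):
elements = [22, 17, 17, 20, 3]  # -> elements = [22, 17, 17, 20, 3]
elements.append(69)  # -> elements = [22, 17, 17, 20, 3, 69]
elements.pop(0)  # -> elements = [17, 17, 20, 3, 69]
elements[1] = elements[0] + elements[-1]  # -> elements = [17, 86, 20, 3, 69]
out = elements  # -> out = [17, 86, 20, 3, 69]

Answer: [17, 86, 20, 3, 69]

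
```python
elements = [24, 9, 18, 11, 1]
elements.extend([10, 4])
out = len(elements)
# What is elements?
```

Answer: [24, 9, 18, 11, 1, 10, 4]

Derivation:
Trace (tracking elements):
elements = [24, 9, 18, 11, 1]  # -> elements = [24, 9, 18, 11, 1]
elements.extend([10, 4])  # -> elements = [24, 9, 18, 11, 1, 10, 4]
out = len(elements)  # -> out = 7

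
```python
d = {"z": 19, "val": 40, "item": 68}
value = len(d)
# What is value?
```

Answer: 3

Derivation:
Trace (tracking value):
d = {'z': 19, 'val': 40, 'item': 68}  # -> d = {'z': 19, 'val': 40, 'item': 68}
value = len(d)  # -> value = 3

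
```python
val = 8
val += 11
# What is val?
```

Answer: 19

Derivation:
Trace (tracking val):
val = 8  # -> val = 8
val += 11  # -> val = 19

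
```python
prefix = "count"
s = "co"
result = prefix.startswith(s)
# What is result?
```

Answer: True

Derivation:
Trace (tracking result):
prefix = 'count'  # -> prefix = 'count'
s = 'co'  # -> s = 'co'
result = prefix.startswith(s)  # -> result = True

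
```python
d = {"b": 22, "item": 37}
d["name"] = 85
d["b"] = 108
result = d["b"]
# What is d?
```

Answer: {'b': 108, 'item': 37, 'name': 85}

Derivation:
Trace (tracking d):
d = {'b': 22, 'item': 37}  # -> d = {'b': 22, 'item': 37}
d['name'] = 85  # -> d = {'b': 22, 'item': 37, 'name': 85}
d['b'] = 108  # -> d = {'b': 108, 'item': 37, 'name': 85}
result = d['b']  # -> result = 108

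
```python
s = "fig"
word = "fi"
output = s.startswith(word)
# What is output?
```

Trace (tracking output):
s = 'fig'  # -> s = 'fig'
word = 'fi'  # -> word = 'fi'
output = s.startswith(word)  # -> output = True

Answer: True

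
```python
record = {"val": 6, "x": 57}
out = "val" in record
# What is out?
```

Answer: True

Derivation:
Trace (tracking out):
record = {'val': 6, 'x': 57}  # -> record = {'val': 6, 'x': 57}
out = 'val' in record  # -> out = True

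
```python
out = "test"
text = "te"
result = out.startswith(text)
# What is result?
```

Answer: True

Derivation:
Trace (tracking result):
out = 'test'  # -> out = 'test'
text = 'te'  # -> text = 'te'
result = out.startswith(text)  # -> result = True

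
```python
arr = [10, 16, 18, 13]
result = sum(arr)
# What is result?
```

Answer: 57

Derivation:
Trace (tracking result):
arr = [10, 16, 18, 13]  # -> arr = [10, 16, 18, 13]
result = sum(arr)  # -> result = 57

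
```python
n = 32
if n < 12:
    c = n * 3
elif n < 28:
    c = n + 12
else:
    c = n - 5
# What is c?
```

Trace (tracking c):
n = 32  # -> n = 32
if n < 12:  # condition is False
elif n < 28:  # condition is False
else:
    c = n - 5  # -> c = 27

Answer: 27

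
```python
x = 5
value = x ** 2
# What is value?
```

Trace (tracking value):
x = 5  # -> x = 5
value = x ** 2  # -> value = 25

Answer: 25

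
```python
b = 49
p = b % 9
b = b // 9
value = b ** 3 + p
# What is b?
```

Trace (tracking b):
b = 49  # -> b = 49
p = b % 9  # -> p = 4
b = b // 9  # -> b = 5
value = b ** 3 + p  # -> value = 129

Answer: 5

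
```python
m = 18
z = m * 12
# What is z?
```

Trace (tracking z):
m = 18  # -> m = 18
z = m * 12  # -> z = 216

Answer: 216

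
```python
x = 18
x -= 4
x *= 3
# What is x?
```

Trace (tracking x):
x = 18  # -> x = 18
x -= 4  # -> x = 14
x *= 3  # -> x = 42

Answer: 42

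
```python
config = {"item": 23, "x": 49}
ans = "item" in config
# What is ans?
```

Answer: True

Derivation:
Trace (tracking ans):
config = {'item': 23, 'x': 49}  # -> config = {'item': 23, 'x': 49}
ans = 'item' in config  # -> ans = True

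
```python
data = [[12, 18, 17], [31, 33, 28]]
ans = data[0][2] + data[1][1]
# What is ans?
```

Trace (tracking ans):
data = [[12, 18, 17], [31, 33, 28]]  # -> data = [[12, 18, 17], [31, 33, 28]]
ans = data[0][2] + data[1][1]  # -> ans = 50

Answer: 50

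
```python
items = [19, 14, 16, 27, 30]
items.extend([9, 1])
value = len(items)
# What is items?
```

Answer: [19, 14, 16, 27, 30, 9, 1]

Derivation:
Trace (tracking items):
items = [19, 14, 16, 27, 30]  # -> items = [19, 14, 16, 27, 30]
items.extend([9, 1])  # -> items = [19, 14, 16, 27, 30, 9, 1]
value = len(items)  # -> value = 7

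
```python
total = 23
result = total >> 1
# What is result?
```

Trace (tracking result):
total = 23  # -> total = 23
result = total >> 1  # -> result = 11

Answer: 11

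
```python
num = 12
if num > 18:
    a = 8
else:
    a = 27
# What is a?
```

Answer: 27

Derivation:
Trace (tracking a):
num = 12  # -> num = 12
if num > 18:  # condition is False
else:
    a = 27  # -> a = 27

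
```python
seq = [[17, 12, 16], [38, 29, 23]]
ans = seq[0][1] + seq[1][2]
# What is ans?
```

Trace (tracking ans):
seq = [[17, 12, 16], [38, 29, 23]]  # -> seq = [[17, 12, 16], [38, 29, 23]]
ans = seq[0][1] + seq[1][2]  # -> ans = 35

Answer: 35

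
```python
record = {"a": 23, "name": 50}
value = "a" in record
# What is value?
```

Answer: True

Derivation:
Trace (tracking value):
record = {'a': 23, 'name': 50}  # -> record = {'a': 23, 'name': 50}
value = 'a' in record  # -> value = True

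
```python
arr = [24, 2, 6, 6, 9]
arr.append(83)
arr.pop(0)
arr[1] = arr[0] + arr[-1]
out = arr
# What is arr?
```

Answer: [2, 85, 6, 9, 83]

Derivation:
Trace (tracking arr):
arr = [24, 2, 6, 6, 9]  # -> arr = [24, 2, 6, 6, 9]
arr.append(83)  # -> arr = [24, 2, 6, 6, 9, 83]
arr.pop(0)  # -> arr = [2, 6, 6, 9, 83]
arr[1] = arr[0] + arr[-1]  # -> arr = [2, 85, 6, 9, 83]
out = arr  # -> out = [2, 85, 6, 9, 83]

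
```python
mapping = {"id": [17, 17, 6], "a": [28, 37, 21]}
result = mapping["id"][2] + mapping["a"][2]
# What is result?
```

Answer: 27

Derivation:
Trace (tracking result):
mapping = {'id': [17, 17, 6], 'a': [28, 37, 21]}  # -> mapping = {'id': [17, 17, 6], 'a': [28, 37, 21]}
result = mapping['id'][2] + mapping['a'][2]  # -> result = 27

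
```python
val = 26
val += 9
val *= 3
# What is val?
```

Answer: 105

Derivation:
Trace (tracking val):
val = 26  # -> val = 26
val += 9  # -> val = 35
val *= 3  # -> val = 105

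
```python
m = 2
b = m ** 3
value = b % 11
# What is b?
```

Answer: 8

Derivation:
Trace (tracking b):
m = 2  # -> m = 2
b = m ** 3  # -> b = 8
value = b % 11  # -> value = 8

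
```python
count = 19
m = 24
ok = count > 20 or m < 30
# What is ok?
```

Answer: True

Derivation:
Trace (tracking ok):
count = 19  # -> count = 19
m = 24  # -> m = 24
ok = count > 20 or m < 30  # -> ok = True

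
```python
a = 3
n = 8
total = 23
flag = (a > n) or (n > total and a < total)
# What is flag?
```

Answer: False

Derivation:
Trace (tracking flag):
a = 3  # -> a = 3
n = 8  # -> n = 8
total = 23  # -> total = 23
flag = a > n or (n > total and a < total)  # -> flag = False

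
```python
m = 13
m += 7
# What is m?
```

Answer: 20

Derivation:
Trace (tracking m):
m = 13  # -> m = 13
m += 7  # -> m = 20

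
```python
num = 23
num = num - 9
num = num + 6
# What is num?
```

Answer: 20

Derivation:
Trace (tracking num):
num = 23  # -> num = 23
num = num - 9  # -> num = 14
num = num + 6  # -> num = 20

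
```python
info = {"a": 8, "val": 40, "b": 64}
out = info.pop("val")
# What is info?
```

Answer: {'a': 8, 'b': 64}

Derivation:
Trace (tracking info):
info = {'a': 8, 'val': 40, 'b': 64}  # -> info = {'a': 8, 'val': 40, 'b': 64}
out = info.pop('val')  # -> out = 40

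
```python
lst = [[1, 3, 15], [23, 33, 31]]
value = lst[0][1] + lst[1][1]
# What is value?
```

Trace (tracking value):
lst = [[1, 3, 15], [23, 33, 31]]  # -> lst = [[1, 3, 15], [23, 33, 31]]
value = lst[0][1] + lst[1][1]  # -> value = 36

Answer: 36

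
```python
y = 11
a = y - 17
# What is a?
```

Answer: -6

Derivation:
Trace (tracking a):
y = 11  # -> y = 11
a = y - 17  # -> a = -6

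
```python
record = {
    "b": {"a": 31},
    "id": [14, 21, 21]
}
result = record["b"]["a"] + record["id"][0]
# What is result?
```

Trace (tracking result):
record = {'b': {'a': 31}, 'id': [14, 21, 21]}  # -> record = {'b': {'a': 31}, 'id': [14, 21, 21]}
result = record['b']['a'] + record['id'][0]  # -> result = 45

Answer: 45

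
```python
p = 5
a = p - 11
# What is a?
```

Trace (tracking a):
p = 5  # -> p = 5
a = p - 11  # -> a = -6

Answer: -6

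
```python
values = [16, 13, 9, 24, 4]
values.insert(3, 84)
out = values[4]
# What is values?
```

Answer: [16, 13, 9, 84, 24, 4]

Derivation:
Trace (tracking values):
values = [16, 13, 9, 24, 4]  # -> values = [16, 13, 9, 24, 4]
values.insert(3, 84)  # -> values = [16, 13, 9, 84, 24, 4]
out = values[4]  # -> out = 24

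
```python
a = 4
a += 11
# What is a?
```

Trace (tracking a):
a = 4  # -> a = 4
a += 11  # -> a = 15

Answer: 15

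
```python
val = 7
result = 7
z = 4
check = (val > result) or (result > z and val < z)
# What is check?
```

Trace (tracking check):
val = 7  # -> val = 7
result = 7  # -> result = 7
z = 4  # -> z = 4
check = val > result or (result > z and val < z)  # -> check = False

Answer: False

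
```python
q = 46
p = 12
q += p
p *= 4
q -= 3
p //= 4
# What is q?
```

Trace (tracking q):
q = 46  # -> q = 46
p = 12  # -> p = 12
q += p  # -> q = 58
p *= 4  # -> p = 48
q -= 3  # -> q = 55
p //= 4  # -> p = 12

Answer: 55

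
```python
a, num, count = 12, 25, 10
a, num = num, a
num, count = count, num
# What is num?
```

Answer: 10

Derivation:
Trace (tracking num):
a, num, count = (12, 25, 10)  # -> a = 12, num = 25, count = 10
a, num = (num, a)  # -> a = 25, num = 12
num, count = (count, num)  # -> num = 10, count = 12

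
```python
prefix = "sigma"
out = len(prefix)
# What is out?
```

Trace (tracking out):
prefix = 'sigma'  # -> prefix = 'sigma'
out = len(prefix)  # -> out = 5

Answer: 5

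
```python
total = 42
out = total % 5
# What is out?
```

Trace (tracking out):
total = 42  # -> total = 42
out = total % 5  # -> out = 2

Answer: 2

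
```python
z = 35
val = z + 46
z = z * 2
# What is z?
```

Trace (tracking z):
z = 35  # -> z = 35
val = z + 46  # -> val = 81
z = z * 2  # -> z = 70

Answer: 70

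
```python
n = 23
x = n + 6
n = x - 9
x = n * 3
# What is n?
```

Trace (tracking n):
n = 23  # -> n = 23
x = n + 6  # -> x = 29
n = x - 9  # -> n = 20
x = n * 3  # -> x = 60

Answer: 20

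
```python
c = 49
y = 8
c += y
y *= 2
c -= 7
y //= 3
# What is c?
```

Answer: 50

Derivation:
Trace (tracking c):
c = 49  # -> c = 49
y = 8  # -> y = 8
c += y  # -> c = 57
y *= 2  # -> y = 16
c -= 7  # -> c = 50
y //= 3  # -> y = 5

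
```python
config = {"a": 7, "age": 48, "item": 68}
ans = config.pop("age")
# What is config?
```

Answer: {'a': 7, 'item': 68}

Derivation:
Trace (tracking config):
config = {'a': 7, 'age': 48, 'item': 68}  # -> config = {'a': 7, 'age': 48, 'item': 68}
ans = config.pop('age')  # -> ans = 48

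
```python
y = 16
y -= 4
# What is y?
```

Answer: 12

Derivation:
Trace (tracking y):
y = 16  # -> y = 16
y -= 4  # -> y = 12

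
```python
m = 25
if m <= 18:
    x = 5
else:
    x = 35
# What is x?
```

Trace (tracking x):
m = 25  # -> m = 25
if m <= 18:  # condition is False
else:
    x = 35  # -> x = 35

Answer: 35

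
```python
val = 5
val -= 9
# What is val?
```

Trace (tracking val):
val = 5  # -> val = 5
val -= 9  # -> val = -4

Answer: -4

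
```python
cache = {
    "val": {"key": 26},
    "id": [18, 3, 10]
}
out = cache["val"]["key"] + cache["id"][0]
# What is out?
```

Answer: 44

Derivation:
Trace (tracking out):
cache = {'val': {'key': 26}, 'id': [18, 3, 10]}  # -> cache = {'val': {'key': 26}, 'id': [18, 3, 10]}
out = cache['val']['key'] + cache['id'][0]  # -> out = 44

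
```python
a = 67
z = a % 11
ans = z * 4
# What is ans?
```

Answer: 4

Derivation:
Trace (tracking ans):
a = 67  # -> a = 67
z = a % 11  # -> z = 1
ans = z * 4  # -> ans = 4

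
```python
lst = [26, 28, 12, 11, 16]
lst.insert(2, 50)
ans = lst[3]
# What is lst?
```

Answer: [26, 28, 50, 12, 11, 16]

Derivation:
Trace (tracking lst):
lst = [26, 28, 12, 11, 16]  # -> lst = [26, 28, 12, 11, 16]
lst.insert(2, 50)  # -> lst = [26, 28, 50, 12, 11, 16]
ans = lst[3]  # -> ans = 12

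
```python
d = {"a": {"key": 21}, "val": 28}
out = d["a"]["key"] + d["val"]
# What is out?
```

Answer: 49

Derivation:
Trace (tracking out):
d = {'a': {'key': 21}, 'val': 28}  # -> d = {'a': {'key': 21}, 'val': 28}
out = d['a']['key'] + d['val']  # -> out = 49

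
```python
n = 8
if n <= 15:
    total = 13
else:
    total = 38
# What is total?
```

Trace (tracking total):
n = 8  # -> n = 8
if n <= 15:  # condition is True
    total = 13  # -> total = 13

Answer: 13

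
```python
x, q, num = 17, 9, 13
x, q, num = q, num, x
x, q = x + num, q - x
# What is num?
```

Answer: 17

Derivation:
Trace (tracking num):
x, q, num = (17, 9, 13)  # -> x = 17, q = 9, num = 13
x, q, num = (q, num, x)  # -> x = 9, q = 13, num = 17
x, q = (x + num, q - x)  # -> x = 26, q = 4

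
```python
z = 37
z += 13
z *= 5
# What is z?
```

Trace (tracking z):
z = 37  # -> z = 37
z += 13  # -> z = 50
z *= 5  # -> z = 250

Answer: 250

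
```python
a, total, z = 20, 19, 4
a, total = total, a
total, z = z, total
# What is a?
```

Trace (tracking a):
a, total, z = (20, 19, 4)  # -> a = 20, total = 19, z = 4
a, total = (total, a)  # -> a = 19, total = 20
total, z = (z, total)  # -> total = 4, z = 20

Answer: 19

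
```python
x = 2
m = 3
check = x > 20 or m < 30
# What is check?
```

Answer: True

Derivation:
Trace (tracking check):
x = 2  # -> x = 2
m = 3  # -> m = 3
check = x > 20 or m < 30  # -> check = True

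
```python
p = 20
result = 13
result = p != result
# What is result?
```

Trace (tracking result):
p = 20  # -> p = 20
result = 13  # -> result = 13
result = p != result  # -> result = True

Answer: True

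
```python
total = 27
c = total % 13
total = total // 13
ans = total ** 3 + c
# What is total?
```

Answer: 2

Derivation:
Trace (tracking total):
total = 27  # -> total = 27
c = total % 13  # -> c = 1
total = total // 13  # -> total = 2
ans = total ** 3 + c  # -> ans = 9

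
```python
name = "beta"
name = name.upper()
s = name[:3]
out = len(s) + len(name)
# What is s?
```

Trace (tracking s):
name = 'beta'  # -> name = 'beta'
name = name.upper()  # -> name = 'BETA'
s = name[:3]  # -> s = 'BET'
out = len(s) + len(name)  # -> out = 7

Answer: 'BET'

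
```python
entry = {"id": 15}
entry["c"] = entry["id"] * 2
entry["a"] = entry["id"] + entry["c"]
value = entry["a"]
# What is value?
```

Trace (tracking value):
entry = {'id': 15}  # -> entry = {'id': 15}
entry['c'] = entry['id'] * 2  # -> entry = {'id': 15, 'c': 30}
entry['a'] = entry['id'] + entry['c']  # -> entry = {'id': 15, 'c': 30, 'a': 45}
value = entry['a']  # -> value = 45

Answer: 45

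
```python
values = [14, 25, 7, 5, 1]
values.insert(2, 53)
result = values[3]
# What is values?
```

Trace (tracking values):
values = [14, 25, 7, 5, 1]  # -> values = [14, 25, 7, 5, 1]
values.insert(2, 53)  # -> values = [14, 25, 53, 7, 5, 1]
result = values[3]  # -> result = 7

Answer: [14, 25, 53, 7, 5, 1]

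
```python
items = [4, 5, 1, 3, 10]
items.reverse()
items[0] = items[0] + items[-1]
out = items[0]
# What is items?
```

Answer: [14, 3, 1, 5, 4]

Derivation:
Trace (tracking items):
items = [4, 5, 1, 3, 10]  # -> items = [4, 5, 1, 3, 10]
items.reverse()  # -> items = [10, 3, 1, 5, 4]
items[0] = items[0] + items[-1]  # -> items = [14, 3, 1, 5, 4]
out = items[0]  # -> out = 14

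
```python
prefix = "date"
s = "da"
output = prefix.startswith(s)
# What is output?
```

Answer: True

Derivation:
Trace (tracking output):
prefix = 'date'  # -> prefix = 'date'
s = 'da'  # -> s = 'da'
output = prefix.startswith(s)  # -> output = True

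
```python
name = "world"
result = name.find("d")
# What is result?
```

Trace (tracking result):
name = 'world'  # -> name = 'world'
result = name.find('d')  # -> result = 4

Answer: 4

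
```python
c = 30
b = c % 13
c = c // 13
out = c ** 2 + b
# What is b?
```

Answer: 4

Derivation:
Trace (tracking b):
c = 30  # -> c = 30
b = c % 13  # -> b = 4
c = c // 13  # -> c = 2
out = c ** 2 + b  # -> out = 8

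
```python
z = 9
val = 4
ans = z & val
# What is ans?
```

Answer: 0

Derivation:
Trace (tracking ans):
z = 9  # -> z = 9
val = 4  # -> val = 4
ans = z & val  # -> ans = 0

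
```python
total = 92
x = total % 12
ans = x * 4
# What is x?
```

Trace (tracking x):
total = 92  # -> total = 92
x = total % 12  # -> x = 8
ans = x * 4  # -> ans = 32

Answer: 8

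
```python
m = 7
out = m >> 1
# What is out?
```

Answer: 3

Derivation:
Trace (tracking out):
m = 7  # -> m = 7
out = m >> 1  # -> out = 3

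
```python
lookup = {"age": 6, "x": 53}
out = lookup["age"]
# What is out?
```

Trace (tracking out):
lookup = {'age': 6, 'x': 53}  # -> lookup = {'age': 6, 'x': 53}
out = lookup['age']  # -> out = 6

Answer: 6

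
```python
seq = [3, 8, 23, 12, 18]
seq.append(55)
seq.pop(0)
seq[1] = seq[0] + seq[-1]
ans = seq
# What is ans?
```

Trace (tracking ans):
seq = [3, 8, 23, 12, 18]  # -> seq = [3, 8, 23, 12, 18]
seq.append(55)  # -> seq = [3, 8, 23, 12, 18, 55]
seq.pop(0)  # -> seq = [8, 23, 12, 18, 55]
seq[1] = seq[0] + seq[-1]  # -> seq = [8, 63, 12, 18, 55]
ans = seq  # -> ans = [8, 63, 12, 18, 55]

Answer: [8, 63, 12, 18, 55]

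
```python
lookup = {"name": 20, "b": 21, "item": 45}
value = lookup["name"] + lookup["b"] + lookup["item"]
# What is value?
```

Trace (tracking value):
lookup = {'name': 20, 'b': 21, 'item': 45}  # -> lookup = {'name': 20, 'b': 21, 'item': 45}
value = lookup['name'] + lookup['b'] + lookup['item']  # -> value = 86

Answer: 86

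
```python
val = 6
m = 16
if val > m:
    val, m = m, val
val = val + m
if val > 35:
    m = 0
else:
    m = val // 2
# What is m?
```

Trace (tracking m):
val = 6  # -> val = 6
m = 16  # -> m = 16
if val > m:  # condition is False
val = val + m  # -> val = 22
if val > 35:  # condition is False
else:
    m = val // 2  # -> m = 11

Answer: 11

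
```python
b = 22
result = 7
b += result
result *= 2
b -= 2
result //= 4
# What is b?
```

Answer: 27

Derivation:
Trace (tracking b):
b = 22  # -> b = 22
result = 7  # -> result = 7
b += result  # -> b = 29
result *= 2  # -> result = 14
b -= 2  # -> b = 27
result //= 4  # -> result = 3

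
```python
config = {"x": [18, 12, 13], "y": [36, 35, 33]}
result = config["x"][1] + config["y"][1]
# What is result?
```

Answer: 47

Derivation:
Trace (tracking result):
config = {'x': [18, 12, 13], 'y': [36, 35, 33]}  # -> config = {'x': [18, 12, 13], 'y': [36, 35, 33]}
result = config['x'][1] + config['y'][1]  # -> result = 47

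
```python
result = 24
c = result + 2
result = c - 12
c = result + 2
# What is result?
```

Answer: 14

Derivation:
Trace (tracking result):
result = 24  # -> result = 24
c = result + 2  # -> c = 26
result = c - 12  # -> result = 14
c = result + 2  # -> c = 16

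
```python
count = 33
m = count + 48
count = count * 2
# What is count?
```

Answer: 66

Derivation:
Trace (tracking count):
count = 33  # -> count = 33
m = count + 48  # -> m = 81
count = count * 2  # -> count = 66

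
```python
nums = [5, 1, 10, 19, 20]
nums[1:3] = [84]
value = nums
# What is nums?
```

Trace (tracking nums):
nums = [5, 1, 10, 19, 20]  # -> nums = [5, 1, 10, 19, 20]
nums[1:3] = [84]  # -> nums = [5, 84, 19, 20]
value = nums  # -> value = [5, 84, 19, 20]

Answer: [5, 84, 19, 20]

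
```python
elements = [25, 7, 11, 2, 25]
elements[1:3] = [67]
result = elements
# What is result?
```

Trace (tracking result):
elements = [25, 7, 11, 2, 25]  # -> elements = [25, 7, 11, 2, 25]
elements[1:3] = [67]  # -> elements = [25, 67, 2, 25]
result = elements  # -> result = [25, 67, 2, 25]

Answer: [25, 67, 2, 25]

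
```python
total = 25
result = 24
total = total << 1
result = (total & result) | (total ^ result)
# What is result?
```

Answer: 58

Derivation:
Trace (tracking result):
total = 25  # -> total = 25
result = 24  # -> result = 24
total = total << 1  # -> total = 50
result = total & result | total ^ result  # -> result = 58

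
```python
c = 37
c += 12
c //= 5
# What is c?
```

Trace (tracking c):
c = 37  # -> c = 37
c += 12  # -> c = 49
c //= 5  # -> c = 9

Answer: 9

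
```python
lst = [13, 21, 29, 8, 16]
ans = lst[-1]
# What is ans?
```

Answer: 16

Derivation:
Trace (tracking ans):
lst = [13, 21, 29, 8, 16]  # -> lst = [13, 21, 29, 8, 16]
ans = lst[-1]  # -> ans = 16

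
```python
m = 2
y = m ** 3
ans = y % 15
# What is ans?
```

Trace (tracking ans):
m = 2  # -> m = 2
y = m ** 3  # -> y = 8
ans = y % 15  # -> ans = 8

Answer: 8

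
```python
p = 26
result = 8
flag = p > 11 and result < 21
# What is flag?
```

Trace (tracking flag):
p = 26  # -> p = 26
result = 8  # -> result = 8
flag = p > 11 and result < 21  # -> flag = True

Answer: True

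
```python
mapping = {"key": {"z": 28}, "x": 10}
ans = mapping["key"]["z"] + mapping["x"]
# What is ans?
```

Answer: 38

Derivation:
Trace (tracking ans):
mapping = {'key': {'z': 28}, 'x': 10}  # -> mapping = {'key': {'z': 28}, 'x': 10}
ans = mapping['key']['z'] + mapping['x']  # -> ans = 38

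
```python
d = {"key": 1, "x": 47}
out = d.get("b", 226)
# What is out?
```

Trace (tracking out):
d = {'key': 1, 'x': 47}  # -> d = {'key': 1, 'x': 47}
out = d.get('b', 226)  # -> out = 226

Answer: 226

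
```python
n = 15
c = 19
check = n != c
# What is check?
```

Answer: True

Derivation:
Trace (tracking check):
n = 15  # -> n = 15
c = 19  # -> c = 19
check = n != c  # -> check = True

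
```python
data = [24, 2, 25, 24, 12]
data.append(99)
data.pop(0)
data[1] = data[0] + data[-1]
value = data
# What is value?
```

Answer: [2, 101, 24, 12, 99]

Derivation:
Trace (tracking value):
data = [24, 2, 25, 24, 12]  # -> data = [24, 2, 25, 24, 12]
data.append(99)  # -> data = [24, 2, 25, 24, 12, 99]
data.pop(0)  # -> data = [2, 25, 24, 12, 99]
data[1] = data[0] + data[-1]  # -> data = [2, 101, 24, 12, 99]
value = data  # -> value = [2, 101, 24, 12, 99]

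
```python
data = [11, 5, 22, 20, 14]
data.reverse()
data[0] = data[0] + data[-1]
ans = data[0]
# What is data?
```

Trace (tracking data):
data = [11, 5, 22, 20, 14]  # -> data = [11, 5, 22, 20, 14]
data.reverse()  # -> data = [14, 20, 22, 5, 11]
data[0] = data[0] + data[-1]  # -> data = [25, 20, 22, 5, 11]
ans = data[0]  # -> ans = 25

Answer: [25, 20, 22, 5, 11]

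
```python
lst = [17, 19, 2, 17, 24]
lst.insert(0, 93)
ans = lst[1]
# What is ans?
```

Answer: 17

Derivation:
Trace (tracking ans):
lst = [17, 19, 2, 17, 24]  # -> lst = [17, 19, 2, 17, 24]
lst.insert(0, 93)  # -> lst = [93, 17, 19, 2, 17, 24]
ans = lst[1]  # -> ans = 17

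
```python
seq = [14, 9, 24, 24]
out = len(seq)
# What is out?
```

Answer: 4

Derivation:
Trace (tracking out):
seq = [14, 9, 24, 24]  # -> seq = [14, 9, 24, 24]
out = len(seq)  # -> out = 4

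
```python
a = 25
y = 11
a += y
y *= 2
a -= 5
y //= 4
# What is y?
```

Answer: 5

Derivation:
Trace (tracking y):
a = 25  # -> a = 25
y = 11  # -> y = 11
a += y  # -> a = 36
y *= 2  # -> y = 22
a -= 5  # -> a = 31
y //= 4  # -> y = 5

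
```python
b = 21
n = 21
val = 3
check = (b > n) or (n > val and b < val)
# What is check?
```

Trace (tracking check):
b = 21  # -> b = 21
n = 21  # -> n = 21
val = 3  # -> val = 3
check = b > n or (n > val and b < val)  # -> check = False

Answer: False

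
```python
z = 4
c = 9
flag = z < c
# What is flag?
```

Answer: True

Derivation:
Trace (tracking flag):
z = 4  # -> z = 4
c = 9  # -> c = 9
flag = z < c  # -> flag = True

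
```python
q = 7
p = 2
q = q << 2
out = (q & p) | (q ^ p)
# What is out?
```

Trace (tracking out):
q = 7  # -> q = 7
p = 2  # -> p = 2
q = q << 2  # -> q = 28
out = q & p | q ^ p  # -> out = 30

Answer: 30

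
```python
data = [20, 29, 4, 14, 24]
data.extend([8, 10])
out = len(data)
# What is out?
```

Answer: 7

Derivation:
Trace (tracking out):
data = [20, 29, 4, 14, 24]  # -> data = [20, 29, 4, 14, 24]
data.extend([8, 10])  # -> data = [20, 29, 4, 14, 24, 8, 10]
out = len(data)  # -> out = 7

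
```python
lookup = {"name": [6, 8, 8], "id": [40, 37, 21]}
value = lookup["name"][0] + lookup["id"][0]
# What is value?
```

Trace (tracking value):
lookup = {'name': [6, 8, 8], 'id': [40, 37, 21]}  # -> lookup = {'name': [6, 8, 8], 'id': [40, 37, 21]}
value = lookup['name'][0] + lookup['id'][0]  # -> value = 46

Answer: 46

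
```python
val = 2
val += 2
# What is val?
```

Trace (tracking val):
val = 2  # -> val = 2
val += 2  # -> val = 4

Answer: 4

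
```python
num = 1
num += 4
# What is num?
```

Answer: 5

Derivation:
Trace (tracking num):
num = 1  # -> num = 1
num += 4  # -> num = 5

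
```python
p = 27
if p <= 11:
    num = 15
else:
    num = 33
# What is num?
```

Answer: 33

Derivation:
Trace (tracking num):
p = 27  # -> p = 27
if p <= 11:  # condition is False
else:
    num = 33  # -> num = 33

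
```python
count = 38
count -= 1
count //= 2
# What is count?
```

Trace (tracking count):
count = 38  # -> count = 38
count -= 1  # -> count = 37
count //= 2  # -> count = 18

Answer: 18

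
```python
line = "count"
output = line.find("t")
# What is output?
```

Trace (tracking output):
line = 'count'  # -> line = 'count'
output = line.find('t')  # -> output = 4

Answer: 4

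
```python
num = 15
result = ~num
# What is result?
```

Answer: -16

Derivation:
Trace (tracking result):
num = 15  # -> num = 15
result = ~num  # -> result = -16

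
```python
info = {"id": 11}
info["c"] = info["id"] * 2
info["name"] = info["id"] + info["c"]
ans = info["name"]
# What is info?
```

Answer: {'id': 11, 'c': 22, 'name': 33}

Derivation:
Trace (tracking info):
info = {'id': 11}  # -> info = {'id': 11}
info['c'] = info['id'] * 2  # -> info = {'id': 11, 'c': 22}
info['name'] = info['id'] + info['c']  # -> info = {'id': 11, 'c': 22, 'name': 33}
ans = info['name']  # -> ans = 33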